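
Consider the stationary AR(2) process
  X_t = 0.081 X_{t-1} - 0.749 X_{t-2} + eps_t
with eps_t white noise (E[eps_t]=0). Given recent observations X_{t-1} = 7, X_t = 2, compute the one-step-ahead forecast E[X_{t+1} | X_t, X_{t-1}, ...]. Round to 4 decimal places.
E[X_{t+1} \mid \mathcal F_t] = -5.0810

For an AR(p) model X_t = c + sum_i phi_i X_{t-i} + eps_t, the
one-step-ahead conditional mean is
  E[X_{t+1} | X_t, ...] = c + sum_i phi_i X_{t+1-i}.
Substitute known values:
  E[X_{t+1} | ...] = (0.081) * (2) + (-0.749) * (7)
                   = -5.0810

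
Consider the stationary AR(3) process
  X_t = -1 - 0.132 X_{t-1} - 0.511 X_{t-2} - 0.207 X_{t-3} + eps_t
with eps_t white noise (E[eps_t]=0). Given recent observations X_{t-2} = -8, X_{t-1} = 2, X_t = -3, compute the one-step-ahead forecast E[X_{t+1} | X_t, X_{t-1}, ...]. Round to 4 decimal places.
E[X_{t+1} \mid \mathcal F_t] = 0.0300

For an AR(p) model X_t = c + sum_i phi_i X_{t-i} + eps_t, the
one-step-ahead conditional mean is
  E[X_{t+1} | X_t, ...] = c + sum_i phi_i X_{t+1-i}.
Substitute known values:
  E[X_{t+1} | ...] = -1 + (-0.132) * (-3) + (-0.511) * (2) + (-0.207) * (-8)
                   = 0.0300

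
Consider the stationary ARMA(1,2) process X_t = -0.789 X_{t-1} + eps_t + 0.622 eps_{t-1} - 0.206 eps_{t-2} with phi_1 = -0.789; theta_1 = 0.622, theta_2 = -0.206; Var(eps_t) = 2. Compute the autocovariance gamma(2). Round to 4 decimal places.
\gamma(2) = -0.1499

Multiply the model equation by X_{t-k} and take expectations. With theta_0 = psi_0 = 1 and psi_j the MA(infinity) weights, this gives
  gamma(k) - sum_i phi_i gamma(k-i) = c_k,
  c_k = sigma^2 * sum_{j=k..q} theta_j psi_{j-k}   (c_k = 0 for k > q),
using gamma(-m) = gamma(m).
psi-weights needed (psi_j = theta_j + sum_i phi_i psi_{j-i}):
  psi_1 = theta_1 + phi_1 = 0.622 + (-0.789) = -0.167
  psi_2 = theta_2 + phi_1 psi_1 = -0.206 + (-0.789)(-0.167) = -0.074237
Right-hand sides:
  c_0 = sigma^2 (1 + theta_1 psi_1 + theta_2 psi_2) = 2 * (1 + (0.622)(-0.167) + (-0.206)(-0.074237)) = 2 * 0.911419 = 1.822838
  c_1 = sigma^2 (theta_1 + theta_2 psi_1) = 2 * (0.622 + (-0.206)(-0.167)) = 1.312804
  c_2 = sigma^2 theta_2 = 2 * (-0.206) = -0.412
Equations for k = 0 and k = 1 (AR order 1):
  gamma(0) = phi_1 gamma(1) + c_0
  gamma(1) = phi_1 gamma(0) + c_1
Substituting the second into the first: gamma(0) (1 - phi_1^2) = c_0 + phi_1 c_1, so
  gamma(0) = (c_0 + phi_1 c_1) / (1 - phi_1^2) = (1.822838 + (-0.789)(1.312804)) / (1 - (-0.789)^2) = 0.787035 / 0.377479 = 2.084978.
  gamma(1) = phi_1 gamma(0) + c_1 = (-0.789)(2.084978) + (1.312804) = -0.332243.
For k = 2: gamma(2) = phi_1 gamma(1) + c_2
  = (-0.789)(-0.332243) + (-0.412) = -0.14986.
Therefore gamma(2) = -0.1499 (to 4 decimal places).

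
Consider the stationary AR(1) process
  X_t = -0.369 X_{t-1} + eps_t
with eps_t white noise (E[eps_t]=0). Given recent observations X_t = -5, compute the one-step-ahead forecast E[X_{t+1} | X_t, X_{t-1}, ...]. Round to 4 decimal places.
E[X_{t+1} \mid \mathcal F_t] = 1.8450

For an AR(p) model X_t = c + sum_i phi_i X_{t-i} + eps_t, the
one-step-ahead conditional mean is
  E[X_{t+1} | X_t, ...] = c + sum_i phi_i X_{t+1-i}.
Substitute known values:
  E[X_{t+1} | ...] = (-0.369) * (-5)
                   = 1.8450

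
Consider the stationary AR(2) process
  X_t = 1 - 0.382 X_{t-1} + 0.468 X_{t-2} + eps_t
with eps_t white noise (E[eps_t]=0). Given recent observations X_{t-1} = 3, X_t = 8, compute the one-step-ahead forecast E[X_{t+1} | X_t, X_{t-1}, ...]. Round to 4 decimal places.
E[X_{t+1} \mid \mathcal F_t] = -0.6520

For an AR(p) model X_t = c + sum_i phi_i X_{t-i} + eps_t, the
one-step-ahead conditional mean is
  E[X_{t+1} | X_t, ...] = c + sum_i phi_i X_{t+1-i}.
Substitute known values:
  E[X_{t+1} | ...] = 1 + (-0.382) * (8) + (0.468) * (3)
                   = -0.6520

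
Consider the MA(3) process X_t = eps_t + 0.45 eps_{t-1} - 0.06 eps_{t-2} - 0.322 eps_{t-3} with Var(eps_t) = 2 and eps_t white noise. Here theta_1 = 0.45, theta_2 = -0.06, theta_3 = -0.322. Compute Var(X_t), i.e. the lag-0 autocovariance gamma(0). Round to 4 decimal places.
\gamma(0) = 2.6196

For an MA(q) process X_t = eps_t + sum_i theta_i eps_{t-i} with
Var(eps_t) = sigma^2, the variance is
  gamma(0) = sigma^2 * (1 + sum_i theta_i^2).
  sum_i theta_i^2 = (0.45)^2 + (-0.06)^2 + (-0.322)^2 = 0.2025 + 0.0036 + 0.103684 = 0.309784.
  gamma(0) = 2 * (1 + 0.309784) = 2 * 1.309784 = 2.619568, which rounds to 2.6196.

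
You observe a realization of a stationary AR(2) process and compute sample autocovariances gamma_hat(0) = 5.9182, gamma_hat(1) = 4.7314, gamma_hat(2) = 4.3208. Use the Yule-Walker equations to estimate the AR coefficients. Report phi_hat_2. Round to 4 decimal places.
\hat\phi_{2} = 0.2520

The Yule-Walker equations for an AR(p) process read, in matrix form,
  Gamma_p phi = r_p,   with   (Gamma_p)_{ij} = gamma(|i - j|),
                       (r_p)_i = gamma(i),   i,j = 1..p.
Substitute the sample gammas (Toeplitz matrix and right-hand side of size 2):
  Gamma_p = [[5.9182, 4.7314], [4.7314, 5.9182]]
  r_p     = [4.7314, 4.3208]
Written out:
  5.9182 phi_1 + 4.7314 phi_2 = 4.7314
  4.7314 phi_1 + 5.9182 phi_2 = 4.3208
Solve by Cramer's rule:
  det = gamma(0)^2 - gamma(1)^2 = (5.9182)^2 - (4.7314)^2 = 35.02509124 - 22.38614596 = 12.63894528
  phi_hat_1 = [gamma(1) gamma(0) - gamma(1) gamma(2)] / det = [(4.7314)(5.9182) - (4.7314)(4.3208)] / 12.63894528 = 7.55793836 / 12.63894528 = 0.598
  phi_hat_2 = [gamma(0) gamma(2) - gamma(1)^2] / det = [(5.9182)(4.3208) - (4.7314)^2] / 12.63894528 = 3.1852126 / 12.63894528 = 0.252
So phi_hat = [0.5980, 0.2520].
Therefore phi_hat_2 = 0.2520.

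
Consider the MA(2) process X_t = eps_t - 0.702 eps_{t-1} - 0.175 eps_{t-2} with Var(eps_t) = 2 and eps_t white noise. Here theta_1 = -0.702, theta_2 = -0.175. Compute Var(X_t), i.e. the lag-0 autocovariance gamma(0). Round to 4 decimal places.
\gamma(0) = 3.0469

For an MA(q) process X_t = eps_t + sum_i theta_i eps_{t-i} with
Var(eps_t) = sigma^2, the variance is
  gamma(0) = sigma^2 * (1 + sum_i theta_i^2).
  sum_i theta_i^2 = (-0.702)^2 + (-0.175)^2 = 0.492804 + 0.030625 = 0.523429.
  gamma(0) = 2 * (1 + 0.523429) = 2 * 1.523429 = 3.046858, which rounds to 3.0469.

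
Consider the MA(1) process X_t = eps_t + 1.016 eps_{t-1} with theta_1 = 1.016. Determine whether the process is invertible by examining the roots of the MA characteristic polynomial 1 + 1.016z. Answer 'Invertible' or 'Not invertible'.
\text{Not invertible}

The MA(q) characteristic polynomial is P(z) = 1 + 1.016z.
Invertibility requires all roots to lie outside the unit circle, i.e. |z| > 1 for every root.
This is linear in z: 1 + (1.016) z = 0  =>  z = -1/(1.016) = -0.984252,  |z| = 0.984252.
Moduli of all roots: 0.9843.
All moduli strictly greater than 1? No.
Verdict: Not invertible.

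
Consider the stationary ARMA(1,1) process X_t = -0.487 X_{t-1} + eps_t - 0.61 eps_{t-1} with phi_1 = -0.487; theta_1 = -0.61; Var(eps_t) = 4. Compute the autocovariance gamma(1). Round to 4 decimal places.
\gamma(1) = -7.4611

Multiply the model equation by X_{t-k} and take expectations. With theta_0 = psi_0 = 1 and psi_j the MA(infinity) weights, this gives
  gamma(k) - sum_i phi_i gamma(k-i) = c_k,
  c_k = sigma^2 * sum_{j=k..q} theta_j psi_{j-k}   (c_k = 0 for k > q),
using gamma(-m) = gamma(m).
psi-weights needed (psi_j = theta_j + sum_i phi_i psi_{j-i}):
  psi_1 = theta_1 + phi_1 = -0.61 + (-0.487) = -1.097
Right-hand sides:
  c_0 = sigma^2 (1 + theta_1 psi_1) = 4 * (1 + (-0.61)(-1.097)) = 4 * 1.66917 = 6.67668
  c_1 = sigma^2 theta_1 = 4 * (-0.61) = -2.44
  c_2 = 0
Equations for k = 0 and k = 1 (AR order 1):
  gamma(0) = phi_1 gamma(1) + c_0
  gamma(1) = phi_1 gamma(0) + c_1
Substituting the second into the first: gamma(0) (1 - phi_1^2) = c_0 + phi_1 c_1, so
  gamma(0) = (c_0 + phi_1 c_1) / (1 - phi_1^2) = (6.67668 + (-0.487)(-2.44)) / (1 - (-0.487)^2) = 7.86496 / 0.762831 = 10.310226.
  gamma(1) = phi_1 gamma(0) + c_1 = (-0.487)(10.310226) + (-2.44) = -7.46108.
Therefore gamma(1) = -7.4611 (to 4 decimal places).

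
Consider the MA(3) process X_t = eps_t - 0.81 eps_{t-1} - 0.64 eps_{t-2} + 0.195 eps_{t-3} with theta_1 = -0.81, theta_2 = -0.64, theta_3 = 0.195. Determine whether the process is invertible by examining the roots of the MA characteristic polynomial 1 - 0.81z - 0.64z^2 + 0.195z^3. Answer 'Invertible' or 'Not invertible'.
\text{Not invertible}

The MA(q) characteristic polynomial is P(z) = 1 - 0.81z - 0.64z^2 + 0.195z^3.
Invertibility requires all roots to lie outside the unit circle, i.e. |z| > 1 for every root.
Degree 3: look for a simple real root z0 first, then factor out (1 - z/z0) and solve the remaining quadratic.
Testing z0 = 4: P(4) = 1 + (-0.81)(4) + (-0.64)(4)^2 + (0.195)(4)^3
  = 1 + (-3.24) + (-10.24) + (12.48) = 0.  So z_0 = 4 is a root, |z_0| = 4.
Divide out the factor (1 - 0.25 z) = (1 - z/z0) (since 1/z0 = 0.25):
  P(z) = (1 - 0.25 z)(1 + (-0.56) z + (-0.78) z^2)
  [check: z-coef -0.56 - (0.25) = -0.81; z^2-coef -0.78 - (0.25)(-0.56) = -0.64; z^3-coef -(0.25)(-0.78) = 0.195.]
Remaining roots from the quadratic factor 1 + (-0.56) z + (-0.78) z^2:
  Set 1 + (-0.56) z + (-0.78) z^2 = 0, i.e. a z^2 + b z + c = 0 with a = -0.78, b = -0.56, c = 1.
  Discriminant D = b^2 - 4ac = (-0.56)^2 - 4*(-0.78)*1 = 0.3136 - (-3.12) = 3.4336.
  D >= 0, so the roots are real: z = (-b +/- sqrt(D)) / (2a) = (0.56 +/- 1.852998) / (-1.56).
    z_1 = (0.56 + 1.852998) / (-1.56) = -1.5468,   |z_1| = 1.5468.
    z_2 = (0.56 - 1.852998) / (-1.56) = 0.8288,   |z_2| = 0.8288.
Moduli of all roots: 4.0000, 1.5468, 0.8288.
All moduli strictly greater than 1? No.
Verdict: Not invertible.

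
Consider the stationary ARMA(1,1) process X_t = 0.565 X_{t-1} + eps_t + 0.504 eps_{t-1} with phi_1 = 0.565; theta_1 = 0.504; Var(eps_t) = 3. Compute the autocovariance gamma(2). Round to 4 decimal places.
\gamma(2) = 3.4195

Multiply the model equation by X_{t-k} and take expectations. With theta_0 = psi_0 = 1 and psi_j the MA(infinity) weights, this gives
  gamma(k) - sum_i phi_i gamma(k-i) = c_k,
  c_k = sigma^2 * sum_{j=k..q} theta_j psi_{j-k}   (c_k = 0 for k > q),
using gamma(-m) = gamma(m).
psi-weights needed (psi_j = theta_j + sum_i phi_i psi_{j-i}):
  psi_1 = theta_1 + phi_1 = 0.504 + (0.565) = 1.069
Right-hand sides:
  c_0 = sigma^2 (1 + theta_1 psi_1) = 3 * (1 + (0.504)(1.069)) = 3 * 1.538776 = 4.616328
  c_1 = sigma^2 theta_1 = 3 * (0.504) = 1.512
  c_2 = 0
Equations for k = 0 and k = 1 (AR order 1):
  gamma(0) = phi_1 gamma(1) + c_0
  gamma(1) = phi_1 gamma(0) + c_1
Substituting the second into the first: gamma(0) (1 - phi_1^2) = c_0 + phi_1 c_1, so
  gamma(0) = (c_0 + phi_1 c_1) / (1 - phi_1^2) = (4.616328 + (0.565)(1.512)) / (1 - (0.565)^2) = 5.470608 / 0.680775 = 8.035853.
  gamma(1) = phi_1 gamma(0) + c_1 = (0.565)(8.035853) + (1.512) = 6.052257.
For k = 2 (> q): gamma(2) = phi_1 gamma(1) = (0.565)(6.052257) = 3.419525.
Therefore gamma(2) = 3.4195 (to 4 decimal places).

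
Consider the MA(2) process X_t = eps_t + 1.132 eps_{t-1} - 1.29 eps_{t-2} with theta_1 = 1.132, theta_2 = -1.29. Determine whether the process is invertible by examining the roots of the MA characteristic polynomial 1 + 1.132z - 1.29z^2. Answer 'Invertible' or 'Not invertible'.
\text{Not invertible}

The MA(q) characteristic polynomial is P(z) = 1 + 1.132z - 1.29z^2.
Invertibility requires all roots to lie outside the unit circle, i.e. |z| > 1 for every root.
Set 1 + (1.132) z + (-1.29) z^2 = 0, i.e. a z^2 + b z + c = 0 with a = -1.29, b = 1.132, c = 1.
Discriminant D = b^2 - 4ac = (1.132)^2 - 4*(-1.29)*1 = 1.281424 - (-5.16) = 6.441424.
D >= 0, so the roots are real: z = (-b +/- sqrt(D)) / (2a) = (-1.132 +/- 2.537996) / (-2.58).
  z_1 = (-1.132 + 2.537996) / (-2.58) = -0.545,   |z_1| = 0.545.
  z_2 = (-1.132 - 2.537996) / (-2.58) = 1.4225,   |z_2| = 1.4225.
Moduli of all roots: 0.5450, 1.4225.
All moduli strictly greater than 1? No.
Verdict: Not invertible.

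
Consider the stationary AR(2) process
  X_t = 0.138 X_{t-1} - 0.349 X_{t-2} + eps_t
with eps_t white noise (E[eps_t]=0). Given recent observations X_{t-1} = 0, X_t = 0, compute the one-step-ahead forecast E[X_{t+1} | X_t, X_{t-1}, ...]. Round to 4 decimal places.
E[X_{t+1} \mid \mathcal F_t] = 0.0000

For an AR(p) model X_t = c + sum_i phi_i X_{t-i} + eps_t, the
one-step-ahead conditional mean is
  E[X_{t+1} | X_t, ...] = c + sum_i phi_i X_{t+1-i}.
Substitute known values:
  E[X_{t+1} | ...] = (0.138) * (0) + (-0.349) * (0)
                   = 0.0000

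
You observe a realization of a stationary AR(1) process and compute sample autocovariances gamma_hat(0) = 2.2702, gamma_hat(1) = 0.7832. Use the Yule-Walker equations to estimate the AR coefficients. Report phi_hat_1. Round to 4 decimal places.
\hat\phi_{1} = 0.3450

The Yule-Walker equations for an AR(p) process read, in matrix form,
  Gamma_p phi = r_p,   with   (Gamma_p)_{ij} = gamma(|i - j|),
                       (r_p)_i = gamma(i),   i,j = 1..p.
Substitute the sample gammas (Toeplitz matrix and right-hand side of size 1):
  Gamma_p = [[2.2702]]
  r_p     = [0.7832]
With p = 1 this is the single equation gamma(0) phi_1 = gamma(1):
  phi_hat_1 = gamma(1) / gamma(0) = 0.7832 / 2.2702 = 0.3450.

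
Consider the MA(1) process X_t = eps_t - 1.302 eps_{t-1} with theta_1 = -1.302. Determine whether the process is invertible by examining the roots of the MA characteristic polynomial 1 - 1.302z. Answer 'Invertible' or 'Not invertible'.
\text{Not invertible}

The MA(q) characteristic polynomial is P(z) = 1 - 1.302z.
Invertibility requires all roots to lie outside the unit circle, i.e. |z| > 1 for every root.
This is linear in z: 1 + (-1.302) z = 0  =>  z = -1/(-1.302) = 0.768049,  |z| = 0.768049.
Moduli of all roots: 0.7680.
All moduli strictly greater than 1? No.
Verdict: Not invertible.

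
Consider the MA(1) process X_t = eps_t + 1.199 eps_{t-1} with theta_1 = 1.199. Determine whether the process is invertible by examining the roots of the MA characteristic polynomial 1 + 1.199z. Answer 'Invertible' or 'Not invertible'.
\text{Not invertible}

The MA(q) characteristic polynomial is P(z) = 1 + 1.199z.
Invertibility requires all roots to lie outside the unit circle, i.e. |z| > 1 for every root.
This is linear in z: 1 + (1.199) z = 0  =>  z = -1/(1.199) = -0.834028,  |z| = 0.834028.
Moduli of all roots: 0.8340.
All moduli strictly greater than 1? No.
Verdict: Not invertible.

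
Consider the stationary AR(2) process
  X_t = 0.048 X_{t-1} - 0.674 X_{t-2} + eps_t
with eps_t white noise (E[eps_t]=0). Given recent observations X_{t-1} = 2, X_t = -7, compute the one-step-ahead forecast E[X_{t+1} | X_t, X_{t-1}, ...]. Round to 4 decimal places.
E[X_{t+1} \mid \mathcal F_t] = -1.6840

For an AR(p) model X_t = c + sum_i phi_i X_{t-i} + eps_t, the
one-step-ahead conditional mean is
  E[X_{t+1} | X_t, ...] = c + sum_i phi_i X_{t+1-i}.
Substitute known values:
  E[X_{t+1} | ...] = (0.048) * (-7) + (-0.674) * (2)
                   = -1.6840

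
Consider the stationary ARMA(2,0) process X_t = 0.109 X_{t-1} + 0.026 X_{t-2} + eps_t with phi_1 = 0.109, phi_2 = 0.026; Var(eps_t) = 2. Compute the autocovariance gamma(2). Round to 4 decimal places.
\gamma(2) = 0.0774

Multiply the model equation by X_{t-k} and take expectations. With theta_0 = psi_0 = 1 and psi_j the MA(infinity) weights, this gives
  gamma(k) - sum_i phi_i gamma(k-i) = c_k,
  c_k = sigma^2 * sum_{j=k..q} theta_j psi_{j-k}   (c_k = 0 for k > q),
using gamma(-m) = gamma(m).
Pure AR (q = 0): c_0 = sigma^2 = 2, c_k = 0 for k >= 1.
Equations for k = 0, 1, 2 (AR order 2, c_2 = 0):
  (E0) gamma(0) = phi_1 gamma(1) + phi_2 gamma(2) + c_0
  (E1) gamma(1) = phi_1 gamma(0) + phi_2 gamma(1) + c_1
  (E2) gamma(2) = phi_1 gamma(1) + phi_2 gamma(0)
From (E1): gamma(1) = A gamma(0) + B with
  A = phi_1 / (1 - phi_2) = 0.109 / 0.974 = 0.11191,   B = c_1 / (1 - phi_2) = 0 / 0.974 = 0.
Insert (E2) into (E0): gamma(0) (1 - phi_2^2) = phi_1 (1 + phi_2) gamma(1) + c_0.
  phi_1 (1 + phi_2) = (0.109)(1.026) = 0.111834,   1 - phi_2^2 = 0.999324.
Replace gamma(1) by A gamma(0) + B and collect gamma(0):
  gamma(0) [0.999324 - (0.111834)(0.11191)] = c_0 = 2
  gamma(0) * 0.986809 = 2
  gamma(0) = 2 / 0.986809 = 2.026735.
  gamma(1) = A gamma(0) = (0.11191)(2.026735) = 0.226811.
  gamma(2) = phi_1 gamma(1) + phi_2 gamma(0) = (0.109)(0.226811) + (0.026)(2.026735) = 0.077418.
Therefore gamma(2) = 0.0774 (to 4 decimal places).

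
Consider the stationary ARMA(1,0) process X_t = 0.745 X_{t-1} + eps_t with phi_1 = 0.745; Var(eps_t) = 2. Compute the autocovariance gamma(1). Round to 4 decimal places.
\gamma(1) = 3.3485

Multiply the model equation by X_{t-k} and take expectations. With theta_0 = psi_0 = 1 and psi_j the MA(infinity) weights, this gives
  gamma(k) - sum_i phi_i gamma(k-i) = c_k,
  c_k = sigma^2 * sum_{j=k..q} theta_j psi_{j-k}   (c_k = 0 for k > q),
using gamma(-m) = gamma(m).
Pure AR (q = 0): c_0 = sigma^2 = 2, c_k = 0 for k >= 1.
Equations for k = 0 and k = 1 (AR order 1):
  gamma(0) = phi_1 gamma(1) + c_0
  gamma(1) = phi_1 gamma(0) + c_1
Substituting the second into the first: gamma(0) (1 - phi_1^2) = c_0 + phi_1 c_1, so
  gamma(0) = c_0 / (1 - phi_1^2) = 2 / (1 - (0.745)^2) = 2 / 0.444975 = 4.494635.
  gamma(1) = phi_1 gamma(0) = (0.745)(4.494635) = 3.348503.
Therefore gamma(1) = 3.3485 (to 4 decimal places).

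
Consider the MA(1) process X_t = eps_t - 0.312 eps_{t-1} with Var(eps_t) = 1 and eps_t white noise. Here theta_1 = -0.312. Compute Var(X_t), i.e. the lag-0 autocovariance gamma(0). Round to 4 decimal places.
\gamma(0) = 1.0973

For an MA(q) process X_t = eps_t + sum_i theta_i eps_{t-i} with
Var(eps_t) = sigma^2, the variance is
  gamma(0) = sigma^2 * (1 + sum_i theta_i^2).
  sum_i theta_i^2 = (-0.312)^2 = 0.097344.
  gamma(0) = 1 * (1 + 0.097344) = 1 * 1.097344 = 1.097344, which rounds to 1.0973.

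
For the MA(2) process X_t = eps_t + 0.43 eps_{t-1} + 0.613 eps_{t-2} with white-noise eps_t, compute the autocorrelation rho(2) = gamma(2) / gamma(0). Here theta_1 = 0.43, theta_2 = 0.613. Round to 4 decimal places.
\rho(2) = 0.3928

For an MA(q) process with theta_0 = 1, the autocovariance is
  gamma(k) = sigma^2 * sum_{i=0..q-k} theta_i * theta_{i+k},
and rho(k) = gamma(k) / gamma(0). Sigma^2 cancels.
  numerator   = (1)*(0.613) = 0.613.
  denominator = (1)^2 + (0.43)^2 + (0.613)^2 = 1.560669.
  rho(2) = 0.613 / 1.560669 = 0.3928.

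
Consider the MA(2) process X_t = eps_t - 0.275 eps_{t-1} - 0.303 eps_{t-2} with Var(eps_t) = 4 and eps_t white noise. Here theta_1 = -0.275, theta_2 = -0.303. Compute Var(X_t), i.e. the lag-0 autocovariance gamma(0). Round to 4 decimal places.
\gamma(0) = 4.6697

For an MA(q) process X_t = eps_t + sum_i theta_i eps_{t-i} with
Var(eps_t) = sigma^2, the variance is
  gamma(0) = sigma^2 * (1 + sum_i theta_i^2).
  sum_i theta_i^2 = (-0.275)^2 + (-0.303)^2 = 0.075625 + 0.091809 = 0.167434.
  gamma(0) = 4 * (1 + 0.167434) = 4 * 1.167434 = 4.669736, which rounds to 4.6697.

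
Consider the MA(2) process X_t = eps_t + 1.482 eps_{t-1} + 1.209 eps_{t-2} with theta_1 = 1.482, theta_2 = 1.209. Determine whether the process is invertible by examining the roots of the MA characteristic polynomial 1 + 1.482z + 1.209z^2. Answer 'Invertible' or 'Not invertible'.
\text{Not invertible}

The MA(q) characteristic polynomial is P(z) = 1 + 1.482z + 1.209z^2.
Invertibility requires all roots to lie outside the unit circle, i.e. |z| > 1 for every root.
Set 1 + (1.482) z + (1.209) z^2 = 0, i.e. a z^2 + b z + c = 0 with a = 1.209, b = 1.482, c = 1.
Discriminant D = b^2 - 4ac = (1.482)^2 - 4*(1.209)*1 = 2.196324 - (4.836) = -2.639676.
D < 0, so the roots are the complex-conjugate pair z = (-b +/- i sqrt(-D)) / (2a) = -0.6129 +/- 0.6719i.
For a conjugate pair |z|^2 = z * conj(z) = (product of roots) = c/a = 1/(1.209) = 0.82713, so |z| = sqrt(0.82713) = 0.9095 for both roots.
Moduli of all roots: 0.9095, 0.9095.
All moduli strictly greater than 1? No.
Verdict: Not invertible.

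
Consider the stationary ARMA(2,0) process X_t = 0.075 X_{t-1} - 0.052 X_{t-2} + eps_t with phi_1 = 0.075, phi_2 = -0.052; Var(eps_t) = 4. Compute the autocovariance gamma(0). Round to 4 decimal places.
\gamma(0) = 4.0313

Multiply the model equation by X_{t-k} and take expectations. With theta_0 = psi_0 = 1 and psi_j the MA(infinity) weights, this gives
  gamma(k) - sum_i phi_i gamma(k-i) = c_k,
  c_k = sigma^2 * sum_{j=k..q} theta_j psi_{j-k}   (c_k = 0 for k > q),
using gamma(-m) = gamma(m).
Pure AR (q = 0): c_0 = sigma^2 = 4, c_k = 0 for k >= 1.
Equations for k = 0, 1, 2 (AR order 2, c_2 = 0):
  (E0) gamma(0) = phi_1 gamma(1) + phi_2 gamma(2) + c_0
  (E1) gamma(1) = phi_1 gamma(0) + phi_2 gamma(1) + c_1
  (E2) gamma(2) = phi_1 gamma(1) + phi_2 gamma(0)
From (E1): gamma(1) = A gamma(0) + B with
  A = phi_1 / (1 - phi_2) = 0.075 / 1.052 = 0.071293,   B = c_1 / (1 - phi_2) = 0 / 1.052 = 0.
Insert (E2) into (E0): gamma(0) (1 - phi_2^2) = phi_1 (1 + phi_2) gamma(1) + c_0.
  phi_1 (1 + phi_2) = (0.075)(0.948) = 0.0711,   1 - phi_2^2 = 0.997296.
Replace gamma(1) by A gamma(0) + B and collect gamma(0):
  gamma(0) [0.997296 - (0.0711)(0.071293)] = c_0 = 4
  gamma(0) * 0.992227 = 4
  gamma(0) = 4 / 0.992227 = 4.031335.
Therefore gamma(0) = 4.0313 (to 4 decimal places).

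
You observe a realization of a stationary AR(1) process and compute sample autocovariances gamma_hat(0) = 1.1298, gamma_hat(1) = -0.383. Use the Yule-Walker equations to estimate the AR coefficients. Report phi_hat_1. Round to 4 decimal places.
\hat\phi_{1} = -0.3390

The Yule-Walker equations for an AR(p) process read, in matrix form,
  Gamma_p phi = r_p,   with   (Gamma_p)_{ij} = gamma(|i - j|),
                       (r_p)_i = gamma(i),   i,j = 1..p.
Substitute the sample gammas (Toeplitz matrix and right-hand side of size 1):
  Gamma_p = [[1.1298]]
  r_p     = [-0.383]
With p = 1 this is the single equation gamma(0) phi_1 = gamma(1):
  phi_hat_1 = gamma(1) / gamma(0) = -0.383 / 1.1298 = -0.3390.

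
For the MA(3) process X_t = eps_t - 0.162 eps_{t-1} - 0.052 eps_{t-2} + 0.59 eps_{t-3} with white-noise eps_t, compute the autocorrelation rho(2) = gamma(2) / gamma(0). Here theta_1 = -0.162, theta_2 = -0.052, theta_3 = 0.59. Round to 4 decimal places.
\rho(2) = -0.1072

For an MA(q) process with theta_0 = 1, the autocovariance is
  gamma(k) = sigma^2 * sum_{i=0..q-k} theta_i * theta_{i+k},
and rho(k) = gamma(k) / gamma(0). Sigma^2 cancels.
  numerator   = (1)*(-0.052) + (-0.162)*(0.59) = -0.14758.
  denominator = (1)^2 + (-0.162)^2 + (-0.052)^2 + (0.59)^2 = 1.377048.
  rho(2) = -0.14758 / 1.377048 = -0.1072.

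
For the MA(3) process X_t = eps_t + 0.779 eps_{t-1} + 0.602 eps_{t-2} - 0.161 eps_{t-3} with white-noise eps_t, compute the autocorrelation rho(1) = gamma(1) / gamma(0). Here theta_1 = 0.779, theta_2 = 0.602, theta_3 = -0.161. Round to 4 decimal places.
\rho(1) = 0.5769

For an MA(q) process with theta_0 = 1, the autocovariance is
  gamma(k) = sigma^2 * sum_{i=0..q-k} theta_i * theta_{i+k},
and rho(k) = gamma(k) / gamma(0). Sigma^2 cancels.
  numerator   = (1)*(0.779) + (0.779)*(0.602) + (0.602)*(-0.161) = 1.151036.
  denominator = (1)^2 + (0.779)^2 + (0.602)^2 + (-0.161)^2 = 1.995166.
  rho(1) = 1.151036 / 1.995166 = 0.5769.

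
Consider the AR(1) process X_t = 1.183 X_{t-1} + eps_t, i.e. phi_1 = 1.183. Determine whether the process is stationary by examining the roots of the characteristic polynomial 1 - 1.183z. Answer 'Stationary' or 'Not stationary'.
\text{Not stationary}

The AR(p) characteristic polynomial is P(z) = 1 - 1.183z.
Stationarity requires all roots to lie outside the unit circle, i.e. |z| > 1 for every root.
This is linear in z: 1 + (-1.183) z = 0  =>  z = -1/(-1.183) = 0.845309,  |z| = 0.845309.
Moduli of all roots: 0.8453.
All moduli strictly greater than 1? No.
Verdict: Not stationary.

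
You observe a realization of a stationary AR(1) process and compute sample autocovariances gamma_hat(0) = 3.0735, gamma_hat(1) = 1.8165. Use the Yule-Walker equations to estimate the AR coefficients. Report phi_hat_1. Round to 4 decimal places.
\hat\phi_{1} = 0.5910

The Yule-Walker equations for an AR(p) process read, in matrix form,
  Gamma_p phi = r_p,   with   (Gamma_p)_{ij} = gamma(|i - j|),
                       (r_p)_i = gamma(i),   i,j = 1..p.
Substitute the sample gammas (Toeplitz matrix and right-hand side of size 1):
  Gamma_p = [[3.0735]]
  r_p     = [1.8165]
With p = 1 this is the single equation gamma(0) phi_1 = gamma(1):
  phi_hat_1 = gamma(1) / gamma(0) = 1.8165 / 3.0735 = 0.5910.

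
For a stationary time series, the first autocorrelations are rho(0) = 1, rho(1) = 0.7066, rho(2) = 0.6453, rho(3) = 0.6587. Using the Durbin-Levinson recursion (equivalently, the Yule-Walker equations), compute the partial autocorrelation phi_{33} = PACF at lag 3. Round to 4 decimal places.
\phi_{33} = 0.2830

The PACF at lag k is phi_{kk}, the last component of the solution
to the Yule-Walker system G_k phi = r_k where
  (G_k)_{ij} = rho(|i - j|), (r_k)_i = rho(i), i,j = 1..k.
Equivalently, Durbin-Levinson gives phi_{kk} iteratively:
  phi_{11} = rho(1)
  phi_{kk} = [rho(k) - sum_{j=1..k-1} phi_{k-1,j} rho(k-j)]
            / [1 - sum_{j=1..k-1} phi_{k-1,j} rho(j)],
  phi_{k,j} = phi_{k-1,j} - phi_{kk} phi_{k-1,k-j},  j = 1..k-1.
Step k = 1:
  phi_11 = rho(1) = 0.7066.
Step k = 2:
  phi_22 = [rho(2) - phi_11 rho(1)] / [1 - phi_11 rho(1)] = [0.6453 - (0.7066)(0.7066)] / [1 - (0.7066)(0.7066)]
         = 0.14601644 / 0.50071644 = 0.291615.
  Update: phi_21 = phi_11 - phi_22 phi_11 = 0.7066 - (0.291615)(0.7066) = 0.500545.
Step k = 3:
  phi_33 = [rho(3) - phi_21 rho(2) - phi_22 rho(1)] / [1 - phi_21 rho(1) - phi_22 rho(2)]
    numerator   = 0.6587 - (0.500545)(0.6453) - (0.291615)(0.7066) = 0.12964325
    denominator = 1 - (0.500545)(0.7066) - (0.291615)(0.6453) = 0.45813585
  phi_33 = 0.12964325 / 0.45813585 = 0.283.
Therefore phi_{33} = 0.2830.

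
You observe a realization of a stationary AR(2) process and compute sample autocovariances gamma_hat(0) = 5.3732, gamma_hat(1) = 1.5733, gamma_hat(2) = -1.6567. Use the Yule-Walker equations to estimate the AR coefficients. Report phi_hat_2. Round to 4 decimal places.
\hat\phi_{2} = -0.4310

The Yule-Walker equations for an AR(p) process read, in matrix form,
  Gamma_p phi = r_p,   with   (Gamma_p)_{ij} = gamma(|i - j|),
                       (r_p)_i = gamma(i),   i,j = 1..p.
Substitute the sample gammas (Toeplitz matrix and right-hand side of size 2):
  Gamma_p = [[5.3732, 1.5733], [1.5733, 5.3732]]
  r_p     = [1.5733, -1.6567]
Written out:
  5.3732 phi_1 + 1.5733 phi_2 = 1.5733
  1.5733 phi_1 + 5.3732 phi_2 = -1.6567
Solve by Cramer's rule:
  det = gamma(0)^2 - gamma(1)^2 = (5.3732)^2 - (1.5733)^2 = 28.87127824 - 2.47527289 = 26.39600535
  phi_hat_1 = [gamma(1) gamma(0) - gamma(1) gamma(2)] / det = [(1.5733)(5.3732) - (1.5733)(-1.6567)] / 26.39600535 = 11.06014167 / 26.39600535 = 0.419
  phi_hat_2 = [gamma(0) gamma(2) - gamma(1)^2] / det = [(5.3732)(-1.6567) - (1.5733)^2] / 26.39600535 = -11.37705333 / 26.39600535 = -0.431
So phi_hat = [0.4190, -0.4310].
Therefore phi_hat_2 = -0.4310.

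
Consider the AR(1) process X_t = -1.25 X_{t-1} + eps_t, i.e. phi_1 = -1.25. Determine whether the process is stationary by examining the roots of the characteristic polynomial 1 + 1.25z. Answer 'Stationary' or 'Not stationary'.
\text{Not stationary}

The AR(p) characteristic polynomial is P(z) = 1 + 1.25z.
Stationarity requires all roots to lie outside the unit circle, i.e. |z| > 1 for every root.
This is linear in z: 1 + (1.25) z = 0  =>  z = -1/(1.25) = -0.8,  |z| = 0.8.
Moduli of all roots: 0.8000.
All moduli strictly greater than 1? No.
Verdict: Not stationary.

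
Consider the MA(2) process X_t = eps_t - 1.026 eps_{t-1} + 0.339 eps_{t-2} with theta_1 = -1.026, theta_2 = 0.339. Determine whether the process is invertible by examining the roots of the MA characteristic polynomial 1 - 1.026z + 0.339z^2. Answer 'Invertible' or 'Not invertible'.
\text{Invertible}

The MA(q) characteristic polynomial is P(z) = 1 - 1.026z + 0.339z^2.
Invertibility requires all roots to lie outside the unit circle, i.e. |z| > 1 for every root.
Set 1 + (-1.026) z + (0.339) z^2 = 0, i.e. a z^2 + b z + c = 0 with a = 0.339, b = -1.026, c = 1.
Discriminant D = b^2 - 4ac = (-1.026)^2 - 4*(0.339)*1 = 1.052676 - (1.356) = -0.303324.
D < 0, so the roots are the complex-conjugate pair z = (-b +/- i sqrt(-D)) / (2a) = 1.5133 +/- 0.8123i.
For a conjugate pair |z|^2 = z * conj(z) = (product of roots) = c/a = 1/(0.339) = 2.949853, so |z| = sqrt(2.949853) = 1.7175 for both roots.
Moduli of all roots: 1.7175, 1.7175.
All moduli strictly greater than 1? Yes.
Verdict: Invertible.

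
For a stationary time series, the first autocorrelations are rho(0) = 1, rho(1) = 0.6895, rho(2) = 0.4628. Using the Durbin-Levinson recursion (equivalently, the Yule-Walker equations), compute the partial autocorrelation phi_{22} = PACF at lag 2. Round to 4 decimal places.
\phi_{22} = -0.0240

The PACF at lag k is phi_{kk}, the last component of the solution
to the Yule-Walker system G_k phi = r_k where
  (G_k)_{ij} = rho(|i - j|), (r_k)_i = rho(i), i,j = 1..k.
Equivalently, Durbin-Levinson gives phi_{kk} iteratively:
  phi_{11} = rho(1)
  phi_{kk} = [rho(k) - sum_{j=1..k-1} phi_{k-1,j} rho(k-j)]
            / [1 - sum_{j=1..k-1} phi_{k-1,j} rho(j)],
  phi_{k,j} = phi_{k-1,j} - phi_{kk} phi_{k-1,k-j},  j = 1..k-1.
Step k = 1:
  phi_11 = rho(1) = 0.6895.
Step k = 2:
  phi_22 = [rho(2) - phi_11 rho(1)] / [1 - phi_11 rho(1)] = [0.4628 - (0.6895)(0.6895)] / [1 - (0.6895)(0.6895)]
         = -0.01261025 / 0.52458975 = -0.024.
Therefore phi_{22} = -0.0240.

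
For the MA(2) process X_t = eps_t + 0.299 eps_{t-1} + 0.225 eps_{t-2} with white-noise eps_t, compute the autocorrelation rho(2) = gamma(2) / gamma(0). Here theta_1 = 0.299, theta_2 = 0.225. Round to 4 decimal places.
\rho(2) = 0.1974

For an MA(q) process with theta_0 = 1, the autocovariance is
  gamma(k) = sigma^2 * sum_{i=0..q-k} theta_i * theta_{i+k},
and rho(k) = gamma(k) / gamma(0). Sigma^2 cancels.
  numerator   = (1)*(0.225) = 0.225.
  denominator = (1)^2 + (0.299)^2 + (0.225)^2 = 1.140026.
  rho(2) = 0.225 / 1.140026 = 0.1974.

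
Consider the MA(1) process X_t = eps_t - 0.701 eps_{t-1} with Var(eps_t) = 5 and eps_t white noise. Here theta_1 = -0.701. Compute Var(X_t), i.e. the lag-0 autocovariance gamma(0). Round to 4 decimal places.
\gamma(0) = 7.4570

For an MA(q) process X_t = eps_t + sum_i theta_i eps_{t-i} with
Var(eps_t) = sigma^2, the variance is
  gamma(0) = sigma^2 * (1 + sum_i theta_i^2).
  sum_i theta_i^2 = (-0.701)^2 = 0.491401.
  gamma(0) = 5 * (1 + 0.491401) = 5 * 1.491401 = 7.457005, which rounds to 7.4570.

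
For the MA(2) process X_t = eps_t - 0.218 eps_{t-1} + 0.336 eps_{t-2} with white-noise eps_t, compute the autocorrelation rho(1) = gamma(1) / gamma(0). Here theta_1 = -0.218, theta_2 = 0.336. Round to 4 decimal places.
\rho(1) = -0.2510

For an MA(q) process with theta_0 = 1, the autocovariance is
  gamma(k) = sigma^2 * sum_{i=0..q-k} theta_i * theta_{i+k},
and rho(k) = gamma(k) / gamma(0). Sigma^2 cancels.
  numerator   = (1)*(-0.218) + (-0.218)*(0.336) = -0.291248.
  denominator = (1)^2 + (-0.218)^2 + (0.336)^2 = 1.16042.
  rho(1) = -0.291248 / 1.16042 = -0.2510.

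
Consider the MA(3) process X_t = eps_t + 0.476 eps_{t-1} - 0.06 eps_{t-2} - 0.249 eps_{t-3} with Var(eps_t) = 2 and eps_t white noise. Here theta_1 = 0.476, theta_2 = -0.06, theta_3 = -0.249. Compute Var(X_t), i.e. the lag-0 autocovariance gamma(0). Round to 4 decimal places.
\gamma(0) = 2.5844

For an MA(q) process X_t = eps_t + sum_i theta_i eps_{t-i} with
Var(eps_t) = sigma^2, the variance is
  gamma(0) = sigma^2 * (1 + sum_i theta_i^2).
  sum_i theta_i^2 = (0.476)^2 + (-0.06)^2 + (-0.249)^2 = 0.226576 + 0.0036 + 0.062001 = 0.292177.
  gamma(0) = 2 * (1 + 0.292177) = 2 * 1.292177 = 2.584354, which rounds to 2.5844.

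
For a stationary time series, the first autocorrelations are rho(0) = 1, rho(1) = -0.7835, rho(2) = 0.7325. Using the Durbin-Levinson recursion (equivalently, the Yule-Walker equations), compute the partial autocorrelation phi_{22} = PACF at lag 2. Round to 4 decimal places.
\phi_{22} = 0.3072

The PACF at lag k is phi_{kk}, the last component of the solution
to the Yule-Walker system G_k phi = r_k where
  (G_k)_{ij} = rho(|i - j|), (r_k)_i = rho(i), i,j = 1..k.
Equivalently, Durbin-Levinson gives phi_{kk} iteratively:
  phi_{11} = rho(1)
  phi_{kk} = [rho(k) - sum_{j=1..k-1} phi_{k-1,j} rho(k-j)]
            / [1 - sum_{j=1..k-1} phi_{k-1,j} rho(j)],
  phi_{k,j} = phi_{k-1,j} - phi_{kk} phi_{k-1,k-j},  j = 1..k-1.
Step k = 1:
  phi_11 = rho(1) = -0.7835.
Step k = 2:
  phi_22 = [rho(2) - phi_11 rho(1)] / [1 - phi_11 rho(1)] = [0.7325 - (-0.7835)(-0.7835)] / [1 - (-0.7835)(-0.7835)]
         = 0.11862775 / 0.38612775 = 0.3072.
Therefore phi_{22} = 0.3072.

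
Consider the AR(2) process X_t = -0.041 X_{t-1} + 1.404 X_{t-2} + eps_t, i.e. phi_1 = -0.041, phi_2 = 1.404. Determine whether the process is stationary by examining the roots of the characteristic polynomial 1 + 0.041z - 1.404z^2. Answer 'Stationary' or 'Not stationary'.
\text{Not stationary}

The AR(p) characteristic polynomial is P(z) = 1 + 0.041z - 1.404z^2.
Stationarity requires all roots to lie outside the unit circle, i.e. |z| > 1 for every root.
Set 1 + (0.041) z + (-1.404) z^2 = 0, i.e. a z^2 + b z + c = 0 with a = -1.404, b = 0.041, c = 1.
Discriminant D = b^2 - 4ac = (0.041)^2 - 4*(-1.404)*1 = 0.001681 - (-5.616) = 5.617681.
D >= 0, so the roots are real: z = (-b +/- sqrt(D)) / (2a) = (-0.041 +/- 2.370165) / (-2.808).
  z_1 = (-0.041 + 2.370165) / (-2.808) = -0.8295,   |z_1| = 0.8295.
  z_2 = (-0.041 - 2.370165) / (-2.808) = 0.8587,   |z_2| = 0.8587.
Moduli of all roots: 0.8295, 0.8587.
All moduli strictly greater than 1? No.
Verdict: Not stationary.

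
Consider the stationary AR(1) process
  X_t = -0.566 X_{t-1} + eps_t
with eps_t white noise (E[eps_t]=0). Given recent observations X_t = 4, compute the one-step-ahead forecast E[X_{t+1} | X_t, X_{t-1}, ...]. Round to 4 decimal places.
E[X_{t+1} \mid \mathcal F_t] = -2.2640

For an AR(p) model X_t = c + sum_i phi_i X_{t-i} + eps_t, the
one-step-ahead conditional mean is
  E[X_{t+1} | X_t, ...] = c + sum_i phi_i X_{t+1-i}.
Substitute known values:
  E[X_{t+1} | ...] = (-0.566) * (4)
                   = -2.2640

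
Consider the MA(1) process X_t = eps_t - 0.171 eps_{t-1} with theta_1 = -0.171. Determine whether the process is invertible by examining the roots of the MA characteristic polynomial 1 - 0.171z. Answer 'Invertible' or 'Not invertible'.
\text{Invertible}

The MA(q) characteristic polynomial is P(z) = 1 - 0.171z.
Invertibility requires all roots to lie outside the unit circle, i.e. |z| > 1 for every root.
This is linear in z: 1 + (-0.171) z = 0  =>  z = -1/(-0.171) = 5.847953,  |z| = 5.847953.
Moduli of all roots: 5.8480.
All moduli strictly greater than 1? Yes.
Verdict: Invertible.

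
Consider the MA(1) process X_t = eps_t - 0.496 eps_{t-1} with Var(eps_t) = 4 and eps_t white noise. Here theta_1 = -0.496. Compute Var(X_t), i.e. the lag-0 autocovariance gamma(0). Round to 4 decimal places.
\gamma(0) = 4.9841

For an MA(q) process X_t = eps_t + sum_i theta_i eps_{t-i} with
Var(eps_t) = sigma^2, the variance is
  gamma(0) = sigma^2 * (1 + sum_i theta_i^2).
  sum_i theta_i^2 = (-0.496)^2 = 0.246016.
  gamma(0) = 4 * (1 + 0.246016) = 4 * 1.246016 = 4.984064, which rounds to 4.9841.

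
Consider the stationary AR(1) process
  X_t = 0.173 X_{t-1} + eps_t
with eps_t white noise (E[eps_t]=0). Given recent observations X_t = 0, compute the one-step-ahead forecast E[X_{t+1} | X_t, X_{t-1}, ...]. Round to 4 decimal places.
E[X_{t+1} \mid \mathcal F_t] = 0.0000

For an AR(p) model X_t = c + sum_i phi_i X_{t-i} + eps_t, the
one-step-ahead conditional mean is
  E[X_{t+1} | X_t, ...] = c + sum_i phi_i X_{t+1-i}.
Substitute known values:
  E[X_{t+1} | ...] = (0.173) * (0)
                   = 0.0000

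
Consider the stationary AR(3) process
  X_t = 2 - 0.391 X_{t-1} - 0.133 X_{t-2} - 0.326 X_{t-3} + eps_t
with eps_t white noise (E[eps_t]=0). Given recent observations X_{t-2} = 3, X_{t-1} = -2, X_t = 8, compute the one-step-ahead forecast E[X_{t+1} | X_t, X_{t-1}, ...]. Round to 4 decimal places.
E[X_{t+1} \mid \mathcal F_t] = -1.8400

For an AR(p) model X_t = c + sum_i phi_i X_{t-i} + eps_t, the
one-step-ahead conditional mean is
  E[X_{t+1} | X_t, ...] = c + sum_i phi_i X_{t+1-i}.
Substitute known values:
  E[X_{t+1} | ...] = 2 + (-0.391) * (8) + (-0.133) * (-2) + (-0.326) * (3)
                   = -1.8400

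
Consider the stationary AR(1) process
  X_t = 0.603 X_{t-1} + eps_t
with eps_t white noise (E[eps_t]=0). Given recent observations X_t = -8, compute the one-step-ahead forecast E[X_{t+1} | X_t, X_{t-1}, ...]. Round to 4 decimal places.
E[X_{t+1} \mid \mathcal F_t] = -4.8240

For an AR(p) model X_t = c + sum_i phi_i X_{t-i} + eps_t, the
one-step-ahead conditional mean is
  E[X_{t+1} | X_t, ...] = c + sum_i phi_i X_{t+1-i}.
Substitute known values:
  E[X_{t+1} | ...] = (0.603) * (-8)
                   = -4.8240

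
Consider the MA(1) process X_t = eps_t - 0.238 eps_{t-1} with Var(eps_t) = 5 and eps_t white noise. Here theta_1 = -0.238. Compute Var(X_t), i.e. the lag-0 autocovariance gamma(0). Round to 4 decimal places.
\gamma(0) = 5.2832

For an MA(q) process X_t = eps_t + sum_i theta_i eps_{t-i} with
Var(eps_t) = sigma^2, the variance is
  gamma(0) = sigma^2 * (1 + sum_i theta_i^2).
  sum_i theta_i^2 = (-0.238)^2 = 0.056644.
  gamma(0) = 5 * (1 + 0.056644) = 5 * 1.056644 = 5.28322, which rounds to 5.2832.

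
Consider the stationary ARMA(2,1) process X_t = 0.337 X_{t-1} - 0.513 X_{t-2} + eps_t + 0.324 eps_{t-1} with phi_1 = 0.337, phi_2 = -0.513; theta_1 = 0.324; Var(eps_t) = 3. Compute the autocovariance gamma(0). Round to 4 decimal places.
\gamma(0) = 5.3521

Multiply the model equation by X_{t-k} and take expectations. With theta_0 = psi_0 = 1 and psi_j the MA(infinity) weights, this gives
  gamma(k) - sum_i phi_i gamma(k-i) = c_k,
  c_k = sigma^2 * sum_{j=k..q} theta_j psi_{j-k}   (c_k = 0 for k > q),
using gamma(-m) = gamma(m).
psi-weights needed (psi_j = theta_j + sum_i phi_i psi_{j-i}):
  psi_1 = theta_1 + phi_1 = 0.324 + (0.337) = 0.661
Right-hand sides:
  c_0 = sigma^2 (1 + theta_1 psi_1) = 3 * (1 + (0.324)(0.661)) = 3 * 1.214164 = 3.642492
  c_1 = sigma^2 theta_1 = 3 * (0.324) = 0.972
  c_2 = 0
Equations for k = 0, 1, 2 (AR order 2, c_2 = 0):
  (E0) gamma(0) = phi_1 gamma(1) + phi_2 gamma(2) + c_0
  (E1) gamma(1) = phi_1 gamma(0) + phi_2 gamma(1) + c_1
  (E2) gamma(2) = phi_1 gamma(1) + phi_2 gamma(0)
From (E1): gamma(1) = A gamma(0) + B with
  A = phi_1 / (1 - phi_2) = 0.337 / 1.513 = 0.222736,   B = c_1 / (1 - phi_2) = 0.972 / 1.513 = 0.642432.
Insert (E2) into (E0): gamma(0) (1 - phi_2^2) = phi_1 (1 + phi_2) gamma(1) + c_0.
  phi_1 (1 + phi_2) = (0.337)(0.487) = 0.164119,   1 - phi_2^2 = 0.736831.
Replace gamma(1) by A gamma(0) + B and collect gamma(0):
  gamma(0) [0.736831 - (0.164119)(0.222736)] = (0.164119)(0.642432) + 3.642492
  gamma(0) * 0.700276 = 3.747927
  gamma(0) = 3.747927 / 0.700276 = 5.352074.
Therefore gamma(0) = 5.3521 (to 4 decimal places).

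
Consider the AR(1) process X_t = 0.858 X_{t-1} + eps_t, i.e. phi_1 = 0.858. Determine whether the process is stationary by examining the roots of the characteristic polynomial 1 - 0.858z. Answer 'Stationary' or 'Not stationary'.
\text{Stationary}

The AR(p) characteristic polynomial is P(z) = 1 - 0.858z.
Stationarity requires all roots to lie outside the unit circle, i.e. |z| > 1 for every root.
This is linear in z: 1 + (-0.858) z = 0  =>  z = -1/(-0.858) = 1.165501,  |z| = 1.165501.
Moduli of all roots: 1.1655.
All moduli strictly greater than 1? Yes.
Verdict: Stationary.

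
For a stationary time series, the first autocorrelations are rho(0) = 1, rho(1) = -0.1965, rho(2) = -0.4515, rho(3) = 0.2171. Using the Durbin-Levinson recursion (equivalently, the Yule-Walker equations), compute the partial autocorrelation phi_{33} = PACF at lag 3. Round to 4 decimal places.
\phi_{33} = -0.0239

The PACF at lag k is phi_{kk}, the last component of the solution
to the Yule-Walker system G_k phi = r_k where
  (G_k)_{ij} = rho(|i - j|), (r_k)_i = rho(i), i,j = 1..k.
Equivalently, Durbin-Levinson gives phi_{kk} iteratively:
  phi_{11} = rho(1)
  phi_{kk} = [rho(k) - sum_{j=1..k-1} phi_{k-1,j} rho(k-j)]
            / [1 - sum_{j=1..k-1} phi_{k-1,j} rho(j)],
  phi_{k,j} = phi_{k-1,j} - phi_{kk} phi_{k-1,k-j},  j = 1..k-1.
Step k = 1:
  phi_11 = rho(1) = -0.1965.
Step k = 2:
  phi_22 = [rho(2) - phi_11 rho(1)] / [1 - phi_11 rho(1)] = [-0.4515 - (-0.1965)(-0.1965)] / [1 - (-0.1965)(-0.1965)]
         = -0.49011225 / 0.96138775 = -0.509797.
  Update: phi_21 = phi_11 - phi_22 phi_11 = -0.1965 - (-0.509797)(-0.1965) = -0.296675.
Step k = 3:
  phi_33 = [rho(3) - phi_21 rho(2) - phi_22 rho(1)] / [1 - phi_21 rho(1) - phi_22 rho(2)]
    numerator   = 0.2171 - (-0.296675)(-0.4515) - (-0.509797)(-0.1965) = -0.01702382
    denominator = 1 - (-0.296675)(-0.1965) - (-0.509797)(-0.4515) = 0.71153017
  phi_33 = -0.01702382 / 0.71153017 = -0.0239.
Therefore phi_{33} = -0.0239.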